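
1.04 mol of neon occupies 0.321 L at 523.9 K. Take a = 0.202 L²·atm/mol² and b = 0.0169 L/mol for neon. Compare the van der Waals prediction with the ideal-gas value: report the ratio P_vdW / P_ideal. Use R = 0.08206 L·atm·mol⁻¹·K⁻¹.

Ideal: P_ideal = nRT/V = (1.04)(0.08206)(523.9)/0.321 = 139.286 atm
vdW: P = nRT/(V − nb) − a n²/V² = 44.7109/0.303424 − 0.218483/0.103041 = 147.355 − 2.12035 = 145.235 atm
Ratio = 145.235/139.286 = 1.043

P_vdW / P_ideal ≈ 1.043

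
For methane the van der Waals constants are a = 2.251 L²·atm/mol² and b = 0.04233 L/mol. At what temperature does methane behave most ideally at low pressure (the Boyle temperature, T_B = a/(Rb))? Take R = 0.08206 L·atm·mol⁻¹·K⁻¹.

For a van der Waals gas the second virial coefficient B₂ = b − a/(RT) vanishes at T_B = a/(Rb).
T_B = 2.251/(0.08206×0.04233) = 2.251/0.0034736 = 648.0 K

T_B ≈ 648.0 K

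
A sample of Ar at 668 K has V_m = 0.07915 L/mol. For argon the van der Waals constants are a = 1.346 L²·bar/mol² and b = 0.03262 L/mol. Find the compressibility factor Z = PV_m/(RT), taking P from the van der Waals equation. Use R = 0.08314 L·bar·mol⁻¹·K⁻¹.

P = RT/(V_m − b) − a/V_m² = (0.08314)(668)/(0.07915 − 0.03262) − 1.346/(0.07915)²
  = 55.538/0.046530 − 214.85 = 1193.6 − 214.85 = 978.8 bar
Z = PV_m/(RT) = (978.8)(0.07915)/((0.08314)(668)) = 77.472/55.538 = 1.395

Z ≈ 1.395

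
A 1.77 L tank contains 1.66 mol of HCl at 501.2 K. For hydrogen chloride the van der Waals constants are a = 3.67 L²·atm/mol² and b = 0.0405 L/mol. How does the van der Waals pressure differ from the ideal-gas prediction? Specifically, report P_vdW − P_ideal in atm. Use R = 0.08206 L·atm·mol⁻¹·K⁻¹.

Ideal: P_ideal = nRT/V = (1.66)(0.08206)(501.2)/1.77 = 38.5725 atm
vdW: P = nRT/(V − nb) − a n²/V² = 68.2733/1.70277 − 10.1131/3.13290 = 40.0954 − 3.22803 = 36.8674 atm
ΔP = 36.8674 − 38.5725 = -1.705 atm

ΔP ≈ -1.705 atm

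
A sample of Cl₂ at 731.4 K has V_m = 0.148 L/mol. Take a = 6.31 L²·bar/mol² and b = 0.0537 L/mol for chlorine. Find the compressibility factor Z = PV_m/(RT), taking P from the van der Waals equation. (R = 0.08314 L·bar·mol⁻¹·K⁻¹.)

P = RT/(V_m − b) − a/V_m² = (0.08314)(731.4)/(0.148 − 0.0537) − 6.31/(0.148)²
  = 60.809/0.094300 − 288.08 = 644.85 − 288.08 = 356.77 bar
Z = PV_m/(RT) = (356.77)(0.148)/((0.08314)(731.4)) = 52.802/60.809 = 0.8683

Z ≈ 0.8683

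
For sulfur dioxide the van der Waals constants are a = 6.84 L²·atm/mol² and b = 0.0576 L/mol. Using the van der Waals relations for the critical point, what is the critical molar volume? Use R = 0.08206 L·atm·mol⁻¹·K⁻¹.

For a van der Waals gas, V_m,c = 3b.
V_m,c = 3×0.0576 = 0.1728 L/mol

V_m,c ≈ 0.1728 L/mol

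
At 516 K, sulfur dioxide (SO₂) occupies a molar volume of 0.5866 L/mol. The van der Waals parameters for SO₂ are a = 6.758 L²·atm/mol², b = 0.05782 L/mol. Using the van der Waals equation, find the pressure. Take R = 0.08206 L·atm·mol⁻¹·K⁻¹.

P ≈ 60.44 atm

P = RT/(V_m − b) − a/V_m²
RT/(V_m − b) = (0.08206)(516)/(0.5866 − 0.05782) = 42.343/0.52878 = 80.077 atm
a/V_m² = 6.758/(0.5866)² = 19.640 atm
P = 80.077 − 19.640 = 60.44 atm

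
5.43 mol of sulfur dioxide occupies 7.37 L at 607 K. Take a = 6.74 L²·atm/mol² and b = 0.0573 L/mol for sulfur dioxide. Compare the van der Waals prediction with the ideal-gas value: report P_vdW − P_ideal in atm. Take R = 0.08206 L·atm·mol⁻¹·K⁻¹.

ΔP ≈ -2.041 atm

Ideal: P_ideal = nRT/V = (5.43)(0.08206)(607)/7.37 = 36.6989 atm
vdW: P = nRT/(V − nb) − a n²/V² = 270.471/7.05886 − 198.728/54.3169 = 38.3165 − 3.65868 = 34.6578 atm
ΔP = 34.6578 − 36.6989 = -2.041 atm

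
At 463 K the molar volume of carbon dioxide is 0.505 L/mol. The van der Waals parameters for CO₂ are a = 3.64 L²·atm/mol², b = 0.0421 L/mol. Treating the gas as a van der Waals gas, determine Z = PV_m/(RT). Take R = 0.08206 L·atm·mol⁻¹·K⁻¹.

P = RT/(V_m − b) − a/V_m² = (0.08206)(463)/(0.505 − 0.0421) − 3.64/(0.505)²
  = 37.994/0.46290 − 14.273 = 82.078 − 14.273 = 67.805 atm
Z = PV_m/(RT) = (67.805)(0.505)/((0.08206)(463)) = 34.242/37.994 = 0.9012

Z ≈ 0.9012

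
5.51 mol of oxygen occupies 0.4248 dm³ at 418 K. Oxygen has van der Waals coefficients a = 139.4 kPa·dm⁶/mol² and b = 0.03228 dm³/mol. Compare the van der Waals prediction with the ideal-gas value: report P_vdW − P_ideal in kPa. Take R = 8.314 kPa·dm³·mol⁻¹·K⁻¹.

Ideal: P_ideal = nRT/V = (5.51)(8.314)(418)/0.4248 = 45076.8 kPa
vdW: P = nRT/(V − nb) − a n²/V² = 19148.6/0.246937 − 4232.20/0.180455 = 77544.5 − 23452.9 = 54091.6 kPa
ΔP = 54091.6 − 45076.8 = 9015 kPa

ΔP ≈ 9015 kPa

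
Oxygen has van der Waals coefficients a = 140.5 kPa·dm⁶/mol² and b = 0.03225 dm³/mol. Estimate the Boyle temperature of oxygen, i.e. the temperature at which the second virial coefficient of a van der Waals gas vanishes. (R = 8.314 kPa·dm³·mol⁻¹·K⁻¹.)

For a van der Waals gas the second virial coefficient B₂ = b − a/(RT) vanishes at T_B = a/(Rb).
T_B = 140.5/(8.314×0.03225) = 140.5/0.26813 = 524.0 K

T_B ≈ 524.0 K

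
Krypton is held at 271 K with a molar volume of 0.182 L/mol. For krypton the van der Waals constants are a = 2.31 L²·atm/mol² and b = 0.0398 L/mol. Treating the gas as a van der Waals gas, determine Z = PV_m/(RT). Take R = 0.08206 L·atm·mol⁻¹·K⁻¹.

Z ≈ 0.7091

P = RT/(V_m − b) − a/V_m² = (0.08206)(271)/(0.182 − 0.0398) − 2.31/(0.182)²
  = 22.238/0.14220 − 69.738 = 156.39 − 69.738 = 86.65 atm
Z = PV_m/(RT) = (86.65)(0.182)/((0.08206)(271)) = 15.770/22.238 = 0.7091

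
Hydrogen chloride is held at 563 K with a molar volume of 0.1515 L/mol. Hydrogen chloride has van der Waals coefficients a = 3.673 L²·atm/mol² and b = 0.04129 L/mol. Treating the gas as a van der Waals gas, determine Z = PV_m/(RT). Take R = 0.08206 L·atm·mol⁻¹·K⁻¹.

P = RT/(V_m − b) − a/V_m² = (0.08206)(563)/(0.1515 − 0.04129) − 3.673/(0.1515)²
  = 46.200/0.11021 − 160.03 = 419.20 − 160.03 = 259.17 atm
Z = PV_m/(RT) = (259.17)(0.1515)/((0.08206)(563)) = 39.264/46.200 = 0.8499

Z ≈ 0.8499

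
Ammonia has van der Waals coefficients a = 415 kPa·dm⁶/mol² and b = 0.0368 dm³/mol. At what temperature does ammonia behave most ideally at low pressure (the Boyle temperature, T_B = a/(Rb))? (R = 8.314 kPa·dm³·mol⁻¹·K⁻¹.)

T_B ≈ 1356 K

For a van der Waals gas the second virial coefficient B₂ = b − a/(RT) vanishes at T_B = a/(Rb).
T_B = 415/(8.314×0.0368) = 415/0.30596 = 1356 K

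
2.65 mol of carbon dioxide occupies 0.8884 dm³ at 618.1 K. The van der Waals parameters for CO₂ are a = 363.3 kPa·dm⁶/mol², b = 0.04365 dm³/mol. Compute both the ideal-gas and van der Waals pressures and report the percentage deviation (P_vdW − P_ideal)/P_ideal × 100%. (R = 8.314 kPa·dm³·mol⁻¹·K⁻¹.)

-6.12 %

Ideal: P_ideal = nRT/V = (2.65)(8.314)(618.1)/0.8884 = 15328.7 kPa
vdW: P = nRT/(V − nb) − a n²/V² = 13618.0/0.772728 − 2551.27/0.789255 = 17623.3 − 3232.50 = 14390.8 kPa
% deviation = (14390.8 − 15328.7)/15328.7 × 100% = -6.12%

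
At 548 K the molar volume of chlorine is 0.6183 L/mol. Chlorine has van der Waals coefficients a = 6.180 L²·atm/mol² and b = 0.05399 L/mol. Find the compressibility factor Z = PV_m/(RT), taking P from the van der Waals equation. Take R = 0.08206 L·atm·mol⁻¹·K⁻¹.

Z ≈ 0.8734

P = RT/(V_m − b) − a/V_m² = (0.08206)(548)/(0.6183 − 0.05399) − 6.180/(0.6183)²
  = 44.969/0.56431 − 16.166 = 79.688 − 16.166 = 63.522 atm
Z = PV_m/(RT) = (63.522)(0.6183)/((0.08206)(548)) = 39.276/44.969 = 0.8734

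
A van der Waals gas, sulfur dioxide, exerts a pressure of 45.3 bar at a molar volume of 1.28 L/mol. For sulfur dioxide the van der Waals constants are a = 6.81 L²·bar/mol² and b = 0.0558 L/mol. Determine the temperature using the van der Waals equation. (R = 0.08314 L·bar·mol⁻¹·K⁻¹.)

T ≈ 728.2 K

T = (P + a/V_m²)(V_m − b)/R
P + a/V_m² = 45.3 + 6.81/(1.28)² = 49.456 bar
V_m − b = 1.28 − 0.0558 = 1.2242 L/mol
T = (49.456)(1.2242)/0.08314 = 728.2 K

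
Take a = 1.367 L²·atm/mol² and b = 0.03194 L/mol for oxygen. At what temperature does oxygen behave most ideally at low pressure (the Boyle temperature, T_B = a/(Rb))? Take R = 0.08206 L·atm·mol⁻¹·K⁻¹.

T_B ≈ 521.6 K

For a van der Waals gas the second virial coefficient B₂ = b − a/(RT) vanishes at T_B = a/(Rb).
T_B = 1.367/(0.08206×0.03194) = 1.367/0.0026210 = 521.6 K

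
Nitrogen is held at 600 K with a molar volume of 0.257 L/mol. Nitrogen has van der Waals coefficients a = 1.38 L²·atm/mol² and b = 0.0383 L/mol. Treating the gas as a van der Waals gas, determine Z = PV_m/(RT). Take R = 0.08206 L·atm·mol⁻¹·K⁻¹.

Z ≈ 1.066

P = RT/(V_m − b) − a/V_m² = (0.08206)(600)/(0.257 − 0.0383) − 1.38/(0.257)²
  = 49.236/0.21870 − 20.894 = 225.13 − 20.894 = 204.24 atm
Z = PV_m/(RT) = (204.24)(0.257)/((0.08206)(600)) = 52.490/49.236 = 1.066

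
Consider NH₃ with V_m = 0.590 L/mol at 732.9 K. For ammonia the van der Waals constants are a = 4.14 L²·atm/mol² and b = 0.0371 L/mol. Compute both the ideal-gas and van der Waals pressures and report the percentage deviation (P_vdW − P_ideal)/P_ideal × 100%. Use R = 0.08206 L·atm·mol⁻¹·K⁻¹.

Ideal: P_ideal = RT/V_m = (0.08206)(732.9)/0.590 = 101.935 atm
vdW: P = RT/(V_m − b) − a/V_m² = 60.1418/0.552900 − 4.14/0.348100 = 108.775 − 11.8931 = 96.882 atm
% deviation = (96.882 − 101.935)/101.935 × 100% = -4.96%

-4.96 %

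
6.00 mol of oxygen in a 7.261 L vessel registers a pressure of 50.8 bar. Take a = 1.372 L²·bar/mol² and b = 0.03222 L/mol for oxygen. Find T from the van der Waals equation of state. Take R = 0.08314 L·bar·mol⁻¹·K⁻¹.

T ≈ 733.0 K

T = (P + a n²/V²)(V − nb)/(nR)
P + a n²/V² = 50.8 + (1.372)(6.00)²/(7.261)² = 51.737 bar
V − nb = 7.261 − (6.00)(0.03222) = 7.0677 L
T = (51.737)(7.0677)/((6.00)(0.08314)) = 733.0 K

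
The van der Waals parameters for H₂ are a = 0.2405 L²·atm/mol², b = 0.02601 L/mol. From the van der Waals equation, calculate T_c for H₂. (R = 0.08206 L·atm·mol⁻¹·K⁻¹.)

T_c ≈ 33.39 K

For a van der Waals gas, T_c = 8a/(27Rb).
T_c = 8×0.2405/(27×0.08206×0.02601) = 1.9240/0.057628 = 33.39 K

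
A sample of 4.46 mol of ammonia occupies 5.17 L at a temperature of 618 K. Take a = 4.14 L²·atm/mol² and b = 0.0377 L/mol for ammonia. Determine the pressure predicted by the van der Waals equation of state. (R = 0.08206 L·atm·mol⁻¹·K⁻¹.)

P = nRT/(V − nb) − a n²/V²
nRT/(V − nb) = (4.46)(0.08206)(618)/(5.17 − 4.46×0.0377) = 226.18/5.0019 = 45.219 atm
a n²/V² = (4.14)(4.46)²/(5.17)² = 3.0810 atm
P = 45.219 − 3.0810 = 42.14 atm

P ≈ 42.14 atm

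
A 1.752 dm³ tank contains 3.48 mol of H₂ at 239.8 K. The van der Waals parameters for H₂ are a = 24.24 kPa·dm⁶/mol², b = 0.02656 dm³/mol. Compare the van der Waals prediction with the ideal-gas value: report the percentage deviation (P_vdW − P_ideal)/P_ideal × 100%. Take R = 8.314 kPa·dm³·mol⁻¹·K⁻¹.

Ideal: P_ideal = nRT/V = (3.48)(8.314)(239.8)/1.752 = 3960.08 kPa
vdW: P = nRT/(V − nb) − a n²/V² = 6938.07/1.65957 − 293.556/3.06950 = 4180.64 − 95.6364 = 4085.00 kPa
% deviation = (4085.00 − 3960.08)/3960.08 × 100% = 3.15%

3.15 %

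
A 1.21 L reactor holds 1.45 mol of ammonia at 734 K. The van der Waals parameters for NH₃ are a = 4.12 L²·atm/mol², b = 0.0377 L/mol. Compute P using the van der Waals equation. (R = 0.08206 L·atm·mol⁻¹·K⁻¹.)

P ≈ 69.68 atm

P = nRT/(V − nb) − a n²/V²
nRT/(V − nb) = (1.45)(0.08206)(734)/(1.21 − 1.45×0.0377) = 87.336/1.1553 = 75.596 atm
a n²/V² = (4.12)(1.45)²/(1.21)² = 5.9165 atm
P = 75.596 − 5.9165 = 69.68 atm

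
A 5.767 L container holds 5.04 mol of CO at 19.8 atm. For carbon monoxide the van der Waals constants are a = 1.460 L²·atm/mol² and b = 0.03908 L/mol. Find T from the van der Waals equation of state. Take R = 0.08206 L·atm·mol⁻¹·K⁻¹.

T = (P + a n²/V²)(V − nb)/(nR)
P + a n²/V² = 19.8 + (1.460)(5.04)²/(5.767)² = 20.915 atm
V − nb = 5.767 − (5.04)(0.03908) = 5.5700 L
T = (20.915)(5.5700)/((5.04)(0.08206)) = 281.7 K

T ≈ 281.7 K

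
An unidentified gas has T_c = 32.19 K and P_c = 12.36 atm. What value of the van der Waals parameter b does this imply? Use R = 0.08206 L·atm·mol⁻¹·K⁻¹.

b ≈ 0.02671 L/mol

From T_c = 8a/(27Rb) and P_c = a/(27b²): b = R T_c/(8 P_c).
b = (0.08206)(32.19)/(8×12.36) = 2.6415/98.880 = 0.02671 L/mol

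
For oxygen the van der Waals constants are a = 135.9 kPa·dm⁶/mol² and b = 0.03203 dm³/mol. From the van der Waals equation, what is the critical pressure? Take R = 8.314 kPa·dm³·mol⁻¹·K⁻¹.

For a van der Waals gas, P_c = a/(27b²).
P_c = 135.9/(27×(0.03203)²) = 135.9/0.027700 = 4906 kPa

P_c ≈ 4906 kPa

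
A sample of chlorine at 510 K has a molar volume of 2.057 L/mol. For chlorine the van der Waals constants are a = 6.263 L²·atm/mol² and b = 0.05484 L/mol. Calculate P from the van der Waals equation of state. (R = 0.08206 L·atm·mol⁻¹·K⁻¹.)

P = RT/(V_m − b) − a/V_m²
RT/(V_m − b) = (0.08206)(510)/(2.057 − 0.05484) = 41.851/2.0022 = 20.903 atm
a/V_m² = 6.263/(2.057)² = 1.4802 atm
P = 20.903 − 1.4802 = 19.42 atm

P ≈ 19.42 atm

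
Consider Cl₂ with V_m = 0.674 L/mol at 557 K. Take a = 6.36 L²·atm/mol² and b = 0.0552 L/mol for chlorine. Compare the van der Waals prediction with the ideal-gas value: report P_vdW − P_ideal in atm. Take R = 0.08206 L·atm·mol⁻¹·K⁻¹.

Ideal: P_ideal = RT/V_m = (0.08206)(557)/0.674 = 67.8152 atm
vdW: P = RT/(V_m − b) − a/V_m² = 45.7074/0.618800 − 6.36/0.454276 = 73.8646 − 14.0003 = 59.8643 atm
ΔP = 59.8643 − 67.8152 = -7.951 atm

ΔP ≈ -7.951 atm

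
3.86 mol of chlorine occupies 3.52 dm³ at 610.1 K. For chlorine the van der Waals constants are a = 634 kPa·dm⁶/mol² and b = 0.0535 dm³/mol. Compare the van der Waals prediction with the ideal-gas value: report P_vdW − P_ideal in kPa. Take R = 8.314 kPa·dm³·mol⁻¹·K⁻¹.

ΔP ≈ -415.7 kPa

Ideal: P_ideal = nRT/V = (3.86)(8.314)(610.1)/3.52 = 5562.32 kPa
vdW: P = nRT/(V − nb) − a n²/V² = 19579.4/3.31349 − 9446.35/12.3904 = 5909.00 − 762.393 = 5146.61 kPa
ΔP = 5146.61 − 5562.32 = -415.7 kPa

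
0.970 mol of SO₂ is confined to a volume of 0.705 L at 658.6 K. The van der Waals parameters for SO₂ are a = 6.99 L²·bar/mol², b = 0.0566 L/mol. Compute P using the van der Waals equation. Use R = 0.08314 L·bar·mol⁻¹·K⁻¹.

P ≈ 68.47 bar

P = nRT/(V − nb) − a n²/V²
nRT/(V − nb) = (0.970)(0.08314)(658.6)/(0.705 − 0.970×0.0566) = 53.113/0.65010 = 81.700 bar
a n²/V² = (6.99)(0.970)²/(0.705)² = 13.233 bar
P = 81.700 − 13.233 = 68.47 bar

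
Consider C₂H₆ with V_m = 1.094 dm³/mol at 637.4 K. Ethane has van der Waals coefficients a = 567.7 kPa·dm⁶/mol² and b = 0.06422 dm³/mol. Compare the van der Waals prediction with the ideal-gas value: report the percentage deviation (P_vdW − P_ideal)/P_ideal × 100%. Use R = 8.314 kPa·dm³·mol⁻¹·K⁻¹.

-3.56 %

Ideal: P_ideal = RT/V_m = (8.314)(637.4)/1.094 = 4844.01 kPa
vdW: P = RT/(V_m − b) − a/V_m² = 5299.34/1.02978 − 567.7/1.19684 = 5146.09 − 474.332 = 4671.76 kPa
% deviation = (4671.76 − 4844.01)/4844.01 × 100% = -3.56%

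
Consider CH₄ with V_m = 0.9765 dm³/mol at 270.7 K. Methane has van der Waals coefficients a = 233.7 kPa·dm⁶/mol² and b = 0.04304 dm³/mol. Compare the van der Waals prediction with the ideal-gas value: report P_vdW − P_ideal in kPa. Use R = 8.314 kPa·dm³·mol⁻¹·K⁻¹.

ΔP ≈ -138.8 kPa

Ideal: P_ideal = RT/V_m = (8.314)(270.7)/0.9765 = 2304.76 kPa
vdW: P = RT/(V_m − b) − a/V_m² = 2250.60/0.933460 − 233.7/0.953552 = 2411.03 − 245.084 = 2165.95 kPa
ΔP = 2165.95 − 2304.76 = -138.8 kPa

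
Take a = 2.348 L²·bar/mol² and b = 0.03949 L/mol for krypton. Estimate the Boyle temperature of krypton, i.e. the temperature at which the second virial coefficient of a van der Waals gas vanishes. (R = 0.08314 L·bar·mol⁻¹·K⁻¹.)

For a van der Waals gas the second virial coefficient B₂ = b − a/(RT) vanishes at T_B = a/(Rb).
T_B = 2.348/(0.08314×0.03949) = 2.348/0.0032832 = 715.2 K

T_B ≈ 715.2 K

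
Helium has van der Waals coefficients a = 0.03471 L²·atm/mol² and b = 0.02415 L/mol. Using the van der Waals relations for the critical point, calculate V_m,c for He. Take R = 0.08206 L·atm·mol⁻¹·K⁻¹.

For a van der Waals gas, V_m,c = 3b.
V_m,c = 3×0.02415 = 0.07245 L/mol

V_m,c ≈ 0.07245 L/mol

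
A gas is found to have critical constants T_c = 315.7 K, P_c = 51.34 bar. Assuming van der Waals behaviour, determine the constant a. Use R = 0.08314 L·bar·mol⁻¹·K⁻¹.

a ≈ 5.661 L²·bar/mol²

From T_c = 8a/(27Rb) and P_c = a/(27b²): a = 27 R² T_c²/(64 P_c).
a = 27×(0.08314)²×(315.7)²/(64×51.34) = 18601/3285.8 = 5.661 L²·bar/mol²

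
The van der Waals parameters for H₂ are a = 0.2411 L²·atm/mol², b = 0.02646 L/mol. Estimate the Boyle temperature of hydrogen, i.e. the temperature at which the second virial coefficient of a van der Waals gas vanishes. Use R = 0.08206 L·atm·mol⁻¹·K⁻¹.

For a van der Waals gas the second virial coefficient B₂ = b − a/(RT) vanishes at T_B = a/(Rb).
T_B = 0.2411/(0.08206×0.02646) = 0.2411/0.0021713 = 111.0 K

T_B ≈ 111.0 K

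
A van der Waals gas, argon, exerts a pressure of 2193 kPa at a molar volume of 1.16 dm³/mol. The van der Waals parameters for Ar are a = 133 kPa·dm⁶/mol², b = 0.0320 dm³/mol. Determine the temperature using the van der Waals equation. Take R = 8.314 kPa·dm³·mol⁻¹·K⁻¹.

T ≈ 310.9 K

T = (P + a/V_m²)(V_m − b)/R
P + a/V_m² = 2193 + 133/(1.16)² = 2291.8 kPa
V_m − b = 1.16 − 0.0320 = 1.1280 dm³/mol
T = (2291.8)(1.1280)/8.314 = 310.9 K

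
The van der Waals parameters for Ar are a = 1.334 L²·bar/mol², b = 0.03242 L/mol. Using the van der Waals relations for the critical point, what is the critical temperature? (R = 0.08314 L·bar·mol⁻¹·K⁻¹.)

For a van der Waals gas, T_c = 8a/(27Rb).
T_c = 8×1.334/(27×0.08314×0.03242) = 10.672/0.072776 = 146.6 K

T_c ≈ 146.6 K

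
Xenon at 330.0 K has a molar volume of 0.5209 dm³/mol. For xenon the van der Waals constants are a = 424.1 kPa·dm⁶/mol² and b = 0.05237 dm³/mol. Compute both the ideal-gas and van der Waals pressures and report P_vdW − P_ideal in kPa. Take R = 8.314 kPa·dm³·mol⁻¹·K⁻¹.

ΔP ≈ -974.3 kPa

Ideal: P_ideal = RT/V_m = (8.314)(330.0)/0.5209 = 5267.08 kPa
vdW: P = RT/(V_m − b) − a/V_m² = 2743.62/0.468530 − 424.1/0.271337 = 5855.80 − 1563.00 = 4292.80 kPa
ΔP = 4292.80 − 5267.08 = -974.3 kPa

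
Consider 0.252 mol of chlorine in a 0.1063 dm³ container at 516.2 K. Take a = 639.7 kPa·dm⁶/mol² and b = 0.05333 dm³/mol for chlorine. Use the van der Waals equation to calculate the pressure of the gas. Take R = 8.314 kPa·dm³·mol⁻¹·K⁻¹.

P ≈ 8051 kPa

P = nRT/(V − nb) − a n²/V²
nRT/(V − nb) = (0.252)(8.314)(516.2)/(0.1063 − 0.252×0.05333) = 1081.5/0.092861 = 11646 kPa
a n²/V² = (639.7)(0.252)²/(0.1063)² = 3595.1 kPa
P = 11646 − 3595.1 = 8051 kPa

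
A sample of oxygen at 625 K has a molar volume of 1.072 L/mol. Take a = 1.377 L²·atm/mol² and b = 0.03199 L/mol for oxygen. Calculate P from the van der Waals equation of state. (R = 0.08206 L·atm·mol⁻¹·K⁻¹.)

P ≈ 48.12 atm

P = RT/(V_m − b) − a/V_m²
RT/(V_m − b) = (0.08206)(625)/(1.072 − 0.03199) = 51.288/1.0400 = 49.315 atm
a/V_m² = 1.377/(1.072)² = 1.1982 atm
P = 49.315 − 1.1982 = 48.12 atm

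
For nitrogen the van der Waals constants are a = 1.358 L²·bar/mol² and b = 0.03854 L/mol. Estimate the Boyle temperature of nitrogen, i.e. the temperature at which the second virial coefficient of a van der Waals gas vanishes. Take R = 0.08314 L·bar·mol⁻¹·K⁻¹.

T_B ≈ 423.8 K

For a van der Waals gas the second virial coefficient B₂ = b − a/(RT) vanishes at T_B = a/(Rb).
T_B = 1.358/(0.08314×0.03854) = 1.358/0.0032042 = 423.8 K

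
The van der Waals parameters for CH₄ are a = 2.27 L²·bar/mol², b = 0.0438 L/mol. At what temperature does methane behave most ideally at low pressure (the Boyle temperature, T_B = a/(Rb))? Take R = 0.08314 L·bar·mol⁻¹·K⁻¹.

T_B ≈ 623.4 K

For a van der Waals gas the second virial coefficient B₂ = b − a/(RT) vanishes at T_B = a/(Rb).
T_B = 2.27/(0.08314×0.0438) = 2.27/0.0036415 = 623.4 K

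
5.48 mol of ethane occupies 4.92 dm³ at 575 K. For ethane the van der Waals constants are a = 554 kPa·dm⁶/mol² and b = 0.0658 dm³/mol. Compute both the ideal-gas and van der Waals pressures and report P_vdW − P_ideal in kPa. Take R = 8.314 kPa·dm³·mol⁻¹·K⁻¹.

ΔP ≈ -266.2 kPa

Ideal: P_ideal = nRT/V = (5.48)(8.314)(575)/4.92 = 5324.68 kPa
vdW: P = nRT/(V − nb) − a n²/V² = 26197.4/4.55942 − 16636.8/24.2064 = 5745.77 − 687.289 = 5058.48 kPa
ΔP = 5058.48 − 5324.68 = -266.2 kPa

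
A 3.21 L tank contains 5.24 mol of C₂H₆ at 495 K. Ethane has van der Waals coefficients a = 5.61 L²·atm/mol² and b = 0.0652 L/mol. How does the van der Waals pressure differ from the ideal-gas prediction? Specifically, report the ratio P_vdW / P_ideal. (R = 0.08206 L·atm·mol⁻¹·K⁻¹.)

Ideal: P_ideal = nRT/V = (5.24)(0.08206)(495)/3.21 = 66.3075 atm
vdW: P = nRT/(V − nb) − a n²/V² = 212.847/2.86835 − 154.037/10.3041 = 74.2054 − 14.9491 = 59.2563 atm
Ratio = 59.2563/66.3075 = 0.8937

P_vdW / P_ideal ≈ 0.8937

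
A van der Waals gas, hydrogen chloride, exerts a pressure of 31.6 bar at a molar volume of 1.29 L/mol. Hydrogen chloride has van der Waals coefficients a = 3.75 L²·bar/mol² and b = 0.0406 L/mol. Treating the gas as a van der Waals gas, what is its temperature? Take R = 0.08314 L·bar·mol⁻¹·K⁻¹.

T = (P + a/V_m²)(V_m − b)/R
P + a/V_m² = 31.6 + 3.75/(1.29)² = 33.853 bar
V_m − b = 1.29 − 0.0406 = 1.2494 L/mol
T = (33.853)(1.2494)/0.08314 = 508.7 K

T ≈ 508.7 K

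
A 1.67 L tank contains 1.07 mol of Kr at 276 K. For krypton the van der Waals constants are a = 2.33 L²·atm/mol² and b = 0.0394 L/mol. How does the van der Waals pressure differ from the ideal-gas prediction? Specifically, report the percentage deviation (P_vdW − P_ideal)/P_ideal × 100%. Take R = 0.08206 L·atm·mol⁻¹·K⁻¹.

Ideal: P_ideal = nRT/V = (1.07)(0.08206)(276)/1.67 = 14.5114 atm
vdW: P = nRT/(V − nb) − a n²/V² = 24.2340/1.62784 − 2.66762/2.78890 = 14.8872 − 0.956513 = 13.9307 atm
% deviation = (13.9307 − 14.5114)/14.5114 × 100% = -4.00%

-4.00 %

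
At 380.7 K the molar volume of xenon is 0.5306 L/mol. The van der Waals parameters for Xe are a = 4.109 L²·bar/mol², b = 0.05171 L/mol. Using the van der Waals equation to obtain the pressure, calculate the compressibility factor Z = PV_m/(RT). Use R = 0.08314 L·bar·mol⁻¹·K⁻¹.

P = RT/(V_m − b) − a/V_m² = (0.08314)(380.7)/(0.5306 − 0.05171) − 4.109/(0.5306)²
  = 31.651/0.47889 − 14.595 = 66.092 − 14.595 = 51.497 bar
Z = PV_m/(RT) = (51.497)(0.5306)/((0.08314)(380.7)) = 27.324/31.651 = 0.8633

Z ≈ 0.8633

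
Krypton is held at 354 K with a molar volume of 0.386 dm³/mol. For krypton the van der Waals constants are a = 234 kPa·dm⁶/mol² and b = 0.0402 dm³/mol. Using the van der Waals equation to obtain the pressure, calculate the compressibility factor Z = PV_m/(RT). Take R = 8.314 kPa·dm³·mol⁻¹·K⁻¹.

Z ≈ 0.9103

P = RT/(V_m − b) − a/V_m² = (8.314)(354)/(0.386 − 0.0402) − 234/(0.386)²
  = 2943.2/0.34580 − 1570.5 = 8511.3 − 1570.5 = 6940.8 kPa
Z = PV_m/(RT) = (6940.8)(0.386)/((8.314)(354)) = 2679.1/2943.2 = 0.9103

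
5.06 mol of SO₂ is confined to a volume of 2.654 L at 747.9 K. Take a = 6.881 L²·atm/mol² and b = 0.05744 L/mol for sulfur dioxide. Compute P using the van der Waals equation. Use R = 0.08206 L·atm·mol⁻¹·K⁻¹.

P ≈ 106.4 atm

P = nRT/(V − nb) − a n²/V²
nRT/(V − nb) = (5.06)(0.08206)(747.9)/(2.654 − 5.06×0.05744) = 310.55/2.3634 = 131.40 atm
a n²/V² = (6.881)(5.06)²/(2.654)² = 25.012 atm
P = 131.40 − 25.012 = 106.4 atm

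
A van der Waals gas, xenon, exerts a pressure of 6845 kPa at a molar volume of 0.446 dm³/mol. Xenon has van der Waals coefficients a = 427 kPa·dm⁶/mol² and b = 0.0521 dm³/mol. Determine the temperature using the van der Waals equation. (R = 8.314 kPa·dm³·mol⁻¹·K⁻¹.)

T ≈ 426.0 K

T = (P + a/V_m²)(V_m − b)/R
P + a/V_m² = 6845 + 427/(0.446)² = 8991.6 kPa
V_m − b = 0.446 − 0.0521 = 0.39390 dm³/mol
T = (8991.6)(0.39390)/8.314 = 426.0 K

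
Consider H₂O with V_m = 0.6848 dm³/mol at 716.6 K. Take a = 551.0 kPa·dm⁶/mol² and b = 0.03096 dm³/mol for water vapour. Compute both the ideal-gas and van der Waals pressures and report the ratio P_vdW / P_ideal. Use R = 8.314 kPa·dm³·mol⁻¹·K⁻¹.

Ideal: P_ideal = RT/V_m = (8.314)(716.6)/0.6848 = 8700.08 kPa
vdW: P = RT/(V_m − b) − a/V_m² = 5957.81/0.653840 − 551.0/0.468951 = 9112.03 − 1174.96 = 7937.07 kPa
Ratio = 7937.07/8700.08 = 0.9123

P_vdW / P_ideal ≈ 0.9123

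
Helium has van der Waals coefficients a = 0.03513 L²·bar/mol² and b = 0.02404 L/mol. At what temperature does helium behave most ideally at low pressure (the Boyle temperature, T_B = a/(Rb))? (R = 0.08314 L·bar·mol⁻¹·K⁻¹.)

For a van der Waals gas the second virial coefficient B₂ = b − a/(RT) vanishes at T_B = a/(Rb).
T_B = 0.03513/(0.08314×0.02404) = 0.03513/0.0019987 = 17.58 K

T_B ≈ 17.58 K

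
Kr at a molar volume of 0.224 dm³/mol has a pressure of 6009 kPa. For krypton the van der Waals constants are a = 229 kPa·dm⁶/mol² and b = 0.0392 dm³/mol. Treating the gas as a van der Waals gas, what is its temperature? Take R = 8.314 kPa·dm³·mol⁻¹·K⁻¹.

T = (P + a/V_m²)(V_m − b)/R
P + a/V_m² = 6009 + 229/(0.224)² = 10573 kPa
V_m − b = 0.224 − 0.0392 = 0.18480 dm³/mol
T = (10573)(0.18480)/8.314 = 235.0 K

T ≈ 235.0 K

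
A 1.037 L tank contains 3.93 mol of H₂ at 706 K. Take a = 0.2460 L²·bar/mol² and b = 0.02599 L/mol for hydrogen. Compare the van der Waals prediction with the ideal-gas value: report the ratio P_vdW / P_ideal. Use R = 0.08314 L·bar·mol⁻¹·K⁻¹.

Ideal: P_ideal = nRT/V = (3.93)(0.08314)(706)/1.037 = 222.448 bar
vdW: P = nRT/(V − nb) − a n²/V² = 230.679/0.934859 − 3.79945/1.07537 = 246.753 − 3.53316 = 243.220 bar
Ratio = 243.220/222.448 = 1.093

P_vdW / P_ideal ≈ 1.093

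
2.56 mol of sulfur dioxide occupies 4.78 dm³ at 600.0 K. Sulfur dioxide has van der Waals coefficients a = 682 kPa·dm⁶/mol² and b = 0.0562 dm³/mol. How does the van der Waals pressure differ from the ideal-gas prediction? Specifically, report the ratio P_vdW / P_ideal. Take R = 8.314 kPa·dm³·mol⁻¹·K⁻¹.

Ideal: P_ideal = nRT/V = (2.56)(8.314)(600.0)/4.78 = 2671.61 kPa
vdW: P = nRT/(V − nb) − a n²/V² = 12770.3/4.63613 − 4469.56/22.8484 = 2754.52 − 195.618 = 2558.90 kPa
Ratio = 2558.90/2671.61 = 0.9578

P_vdW / P_ideal ≈ 0.9578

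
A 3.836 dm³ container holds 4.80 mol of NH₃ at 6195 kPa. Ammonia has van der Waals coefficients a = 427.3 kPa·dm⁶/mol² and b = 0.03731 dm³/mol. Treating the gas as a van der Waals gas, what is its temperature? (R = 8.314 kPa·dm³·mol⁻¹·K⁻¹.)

T ≈ 629.0 K

T = (P + a n²/V²)(V − nb)/(nR)
P + a n²/V² = 6195 + (427.3)(4.80)²/(3.836)² = 6864.0 kPa
V − nb = 3.836 − (4.80)(0.03731) = 3.6569 dm³
T = (6864.0)(3.6569)/((4.80)(8.314)) = 629.0 K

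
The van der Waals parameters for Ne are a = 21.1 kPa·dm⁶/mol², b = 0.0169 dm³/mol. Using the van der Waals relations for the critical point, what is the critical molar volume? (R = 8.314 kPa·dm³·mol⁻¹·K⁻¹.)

V_m,c ≈ 0.05070 dm³/mol

For a van der Waals gas, V_m,c = 3b.
V_m,c = 3×0.0169 = 0.05070 dm³/mol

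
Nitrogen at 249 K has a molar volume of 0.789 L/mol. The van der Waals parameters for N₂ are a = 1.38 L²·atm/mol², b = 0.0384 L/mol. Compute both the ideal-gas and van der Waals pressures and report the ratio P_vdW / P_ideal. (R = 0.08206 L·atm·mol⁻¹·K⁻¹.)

Ideal: P_ideal = RT/V_m = (0.08206)(249)/0.789 = 25.8973 atm
vdW: P = RT/(V_m − b) − a/V_m² = 20.4329/0.750600 − 1.38/0.622521 = 27.2221 − 2.21679 = 25.0053 atm
Ratio = 25.0053/25.8973 = 0.9656

P_vdW / P_ideal ≈ 0.9656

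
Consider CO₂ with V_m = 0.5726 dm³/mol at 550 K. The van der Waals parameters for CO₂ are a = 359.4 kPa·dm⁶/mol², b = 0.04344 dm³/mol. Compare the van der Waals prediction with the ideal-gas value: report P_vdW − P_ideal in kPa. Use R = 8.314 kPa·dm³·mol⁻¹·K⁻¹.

ΔP ≈ -440.6 kPa

Ideal: P_ideal = RT/V_m = (8.314)(550)/0.5726 = 7985.85 kPa
vdW: P = RT/(V_m − b) − a/V_m² = 4572.70/0.529160 − 359.4/0.327871 = 8641.43 − 1096.16 = 7545.27 kPa
ΔP = 7545.27 − 7985.85 = -440.6 kPa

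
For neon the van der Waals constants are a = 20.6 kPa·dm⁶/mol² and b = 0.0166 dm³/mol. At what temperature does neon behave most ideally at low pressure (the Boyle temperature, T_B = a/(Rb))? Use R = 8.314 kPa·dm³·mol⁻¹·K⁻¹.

For a van der Waals gas the second virial coefficient B₂ = b − a/(RT) vanishes at T_B = a/(Rb).
T_B = 20.6/(8.314×0.0166) = 20.6/0.13801 = 149.3 K

T_B ≈ 149.3 K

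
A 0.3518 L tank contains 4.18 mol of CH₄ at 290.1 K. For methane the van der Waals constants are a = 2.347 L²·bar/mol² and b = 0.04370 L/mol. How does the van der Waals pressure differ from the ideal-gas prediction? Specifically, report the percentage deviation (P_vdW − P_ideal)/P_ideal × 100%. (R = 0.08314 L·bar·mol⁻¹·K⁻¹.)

Ideal: P_ideal = nRT/V = (4.18)(0.08314)(290.1)/0.3518 = 286.575 bar
vdW: P = nRT/(V − nb) − a n²/V² = 100.817/0.169134 − 41.0077/0.123763 = 596.078 − 331.341 = 264.737 bar
% deviation = (264.737 − 286.575)/286.575 × 100% = -7.62%

-7.62 %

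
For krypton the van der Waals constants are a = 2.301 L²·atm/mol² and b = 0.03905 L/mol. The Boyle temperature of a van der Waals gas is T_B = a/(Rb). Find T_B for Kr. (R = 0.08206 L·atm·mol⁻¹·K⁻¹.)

T_B ≈ 718.1 K

For a van der Waals gas the second virial coefficient B₂ = b − a/(RT) vanishes at T_B = a/(Rb).
T_B = 2.301/(0.08206×0.03905) = 2.301/0.0032044 = 718.1 K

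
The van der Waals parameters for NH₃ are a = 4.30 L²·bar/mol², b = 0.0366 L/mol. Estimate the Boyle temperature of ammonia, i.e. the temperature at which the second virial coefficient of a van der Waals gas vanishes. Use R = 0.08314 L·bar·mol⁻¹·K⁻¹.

For a van der Waals gas the second virial coefficient B₂ = b − a/(RT) vanishes at T_B = a/(Rb).
T_B = 4.30/(0.08314×0.0366) = 4.30/0.0030429 = 1413 K

T_B ≈ 1413 K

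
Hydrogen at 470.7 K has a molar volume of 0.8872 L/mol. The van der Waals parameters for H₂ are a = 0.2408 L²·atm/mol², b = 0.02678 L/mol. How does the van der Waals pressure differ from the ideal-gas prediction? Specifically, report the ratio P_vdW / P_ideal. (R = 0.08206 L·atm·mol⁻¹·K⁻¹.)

P_vdW / P_ideal ≈ 1.024

Ideal: P_ideal = RT/V_m = (0.08206)(470.7)/0.8872 = 43.5366 atm
vdW: P = RT/(V_m − b) − a/V_m² = 38.6256/0.860420 − 0.2408/0.787124 = 44.8916 − 0.305924 = 44.5857 atm
Ratio = 44.5857/43.5366 = 1.024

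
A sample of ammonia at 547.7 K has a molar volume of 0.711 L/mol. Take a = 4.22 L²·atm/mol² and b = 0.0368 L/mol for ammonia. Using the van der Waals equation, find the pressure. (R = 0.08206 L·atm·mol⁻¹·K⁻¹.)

P ≈ 58.32 atm

P = RT/(V_m − b) − a/V_m²
RT/(V_m − b) = (0.08206)(547.7)/(0.711 − 0.0368) = 44.944/0.67420 = 66.663 atm
a/V_m² = 4.22/(0.711)² = 8.3478 atm
P = 66.663 − 8.3478 = 58.32 atm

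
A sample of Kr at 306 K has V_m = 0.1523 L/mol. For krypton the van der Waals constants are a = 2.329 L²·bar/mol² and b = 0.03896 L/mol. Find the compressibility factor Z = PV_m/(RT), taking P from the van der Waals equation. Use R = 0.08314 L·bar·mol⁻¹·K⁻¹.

P = RT/(V_m − b) − a/V_m² = (0.08314)(306)/(0.1523 − 0.03896) − 2.329/(0.1523)²
  = 25.441/0.11334 − 100.41 = 224.47 − 100.41 = 124.06 bar
Z = PV_m/(RT) = (124.06)(0.1523)/((0.08314)(306)) = 18.894/25.441 = 0.7427

Z ≈ 0.7427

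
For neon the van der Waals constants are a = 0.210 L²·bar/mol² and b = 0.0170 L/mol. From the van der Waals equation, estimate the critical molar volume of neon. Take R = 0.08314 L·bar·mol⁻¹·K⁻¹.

V_m,c ≈ 0.05100 L/mol

For a van der Waals gas, V_m,c = 3b.
V_m,c = 3×0.0170 = 0.05100 L/mol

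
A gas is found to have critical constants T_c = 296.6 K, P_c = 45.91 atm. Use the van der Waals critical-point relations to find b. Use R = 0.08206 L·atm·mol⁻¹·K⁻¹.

b ≈ 0.06627 L/mol

From T_c = 8a/(27Rb) and P_c = a/(27b²): b = R T_c/(8 P_c).
b = (0.08206)(296.6)/(8×45.91) = 24.339/367.28 = 0.06627 L/mol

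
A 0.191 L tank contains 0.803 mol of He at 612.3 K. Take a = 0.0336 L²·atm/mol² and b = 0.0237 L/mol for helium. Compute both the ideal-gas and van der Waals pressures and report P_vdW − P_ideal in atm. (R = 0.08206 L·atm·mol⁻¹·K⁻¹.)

Ideal: P_ideal = nRT/V = (0.803)(0.08206)(612.3)/0.191 = 211.241 atm
vdW: P = nRT/(V − nb) − a n²/V² = 40.3470/0.171969 − 0.0216656/0.0364810 = 234.618 − 0.593887 = 234.024 atm
ΔP = 234.024 − 211.241 = 22.78 atm

ΔP ≈ 22.78 atm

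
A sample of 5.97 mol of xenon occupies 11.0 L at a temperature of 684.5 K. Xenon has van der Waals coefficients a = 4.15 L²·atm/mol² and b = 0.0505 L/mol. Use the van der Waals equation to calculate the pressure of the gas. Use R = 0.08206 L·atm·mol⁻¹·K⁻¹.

P = nRT/(V − nb) − a n²/V²
nRT/(V − nb) = (5.97)(0.08206)(684.5)/(11.0 − 5.97×0.0505) = 335.34/10.699 = 31.343 atm
a n²/V² = (4.15)(5.97)²/(11.0)² = 1.2224 atm
P = 31.343 − 1.2224 = 30.12 atm

P ≈ 30.12 atm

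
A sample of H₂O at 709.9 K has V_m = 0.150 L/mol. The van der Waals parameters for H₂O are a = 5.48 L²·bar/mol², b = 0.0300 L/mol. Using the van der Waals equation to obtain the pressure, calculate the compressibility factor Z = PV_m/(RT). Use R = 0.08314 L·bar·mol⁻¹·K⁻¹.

Z ≈ 0.6310

P = RT/(V_m − b) − a/V_m² = (0.08314)(709.9)/(0.150 − 0.0300) − 5.48/(0.150)²
  = 59.021/0.12000 − 243.56 = 491.84 − 243.56 = 248.28 bar
Z = PV_m/(RT) = (248.28)(0.150)/((0.08314)(709.9)) = 37.242/59.021 = 0.6310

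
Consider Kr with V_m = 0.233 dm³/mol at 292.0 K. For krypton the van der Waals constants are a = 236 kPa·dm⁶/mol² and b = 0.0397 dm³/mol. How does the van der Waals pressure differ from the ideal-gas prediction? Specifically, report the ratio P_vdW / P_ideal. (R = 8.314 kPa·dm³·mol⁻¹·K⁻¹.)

Ideal: P_ideal = RT/V_m = (8.314)(292.0)/0.233 = 10419.3 kPa
vdW: P = RT/(V_m − b) − a/V_m² = 2427.69/0.193300 − 236/0.0542890 = 12559.2 − 4347.11 = 8212.1 kPa
Ratio = 8212.1/10419.3 = 0.7882

P_vdW / P_ideal ≈ 0.7882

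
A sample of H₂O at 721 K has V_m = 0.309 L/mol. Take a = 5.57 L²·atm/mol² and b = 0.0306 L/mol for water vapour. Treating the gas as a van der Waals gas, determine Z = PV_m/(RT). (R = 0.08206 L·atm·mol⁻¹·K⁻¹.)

Z ≈ 0.8052

P = RT/(V_m − b) − a/V_m² = (0.08206)(721)/(0.309 − 0.0306) − 5.57/(0.309)²
  = 59.165/0.27840 − 58.336 = 212.52 − 58.336 = 154.18 atm
Z = PV_m/(RT) = (154.18)(0.309)/((0.08206)(721)) = 47.642/59.165 = 0.8052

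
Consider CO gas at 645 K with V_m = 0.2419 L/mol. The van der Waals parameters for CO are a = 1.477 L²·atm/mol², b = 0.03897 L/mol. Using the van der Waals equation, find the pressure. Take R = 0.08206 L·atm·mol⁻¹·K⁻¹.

P ≈ 235.6 atm

P = RT/(V_m − b) − a/V_m²
RT/(V_m − b) = (0.08206)(645)/(0.2419 − 0.03897) = 52.929/0.20293 = 260.82 atm
a/V_m² = 1.477/(0.2419)² = 25.241 atm
P = 260.82 − 25.241 = 235.6 atm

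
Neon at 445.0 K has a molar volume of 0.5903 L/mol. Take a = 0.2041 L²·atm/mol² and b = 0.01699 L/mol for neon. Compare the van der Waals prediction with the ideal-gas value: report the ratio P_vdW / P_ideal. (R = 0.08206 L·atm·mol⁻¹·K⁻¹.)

Ideal: P_ideal = RT/V_m = (0.08206)(445.0)/0.5903 = 61.8613 atm
vdW: P = RT/(V_m − b) − a/V_m² = 36.5167/0.573310 − 0.2041/0.348454 = 63.6945 − 0.585730 = 63.1088 atm
Ratio = 63.1088/61.8613 = 1.020

P_vdW / P_ideal ≈ 1.020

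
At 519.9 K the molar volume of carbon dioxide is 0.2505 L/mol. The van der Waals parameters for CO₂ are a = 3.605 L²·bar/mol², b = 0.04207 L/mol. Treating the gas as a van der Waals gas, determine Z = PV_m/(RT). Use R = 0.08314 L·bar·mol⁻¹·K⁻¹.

Z ≈ 0.8689

P = RT/(V_m − b) − a/V_m² = (0.08314)(519.9)/(0.2505 − 0.04207) − 3.605/(0.2505)²
  = 43.224/0.20843 − 57.450 = 207.38 − 57.450 = 149.93 bar
Z = PV_m/(RT) = (149.93)(0.2505)/((0.08314)(519.9)) = 37.557/43.224 = 0.8689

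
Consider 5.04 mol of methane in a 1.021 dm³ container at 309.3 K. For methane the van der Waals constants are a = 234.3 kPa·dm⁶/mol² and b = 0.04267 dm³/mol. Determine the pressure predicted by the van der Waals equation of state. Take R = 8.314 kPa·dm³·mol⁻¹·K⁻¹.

P = nRT/(V − nb) − a n²/V²
nRT/(V − nb) = (5.04)(8.314)(309.3)/(1.021 − 5.04×0.04267) = 12960/0.80594 = 16081 kPa
a n²/V² = (234.3)(5.04)²/(1.021)² = 5709.3 kPa
P = 16081 − 5709.3 = 10372 kPa

P ≈ 10372 kPa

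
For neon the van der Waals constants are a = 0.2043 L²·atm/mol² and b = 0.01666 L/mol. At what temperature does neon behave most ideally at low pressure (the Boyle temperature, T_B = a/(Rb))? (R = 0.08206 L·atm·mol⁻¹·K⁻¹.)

For a van der Waals gas the second virial coefficient B₂ = b − a/(RT) vanishes at T_B = a/(Rb).
T_B = 0.2043/(0.08206×0.01666) = 0.2043/0.0013671 = 149.4 K

T_B ≈ 149.4 K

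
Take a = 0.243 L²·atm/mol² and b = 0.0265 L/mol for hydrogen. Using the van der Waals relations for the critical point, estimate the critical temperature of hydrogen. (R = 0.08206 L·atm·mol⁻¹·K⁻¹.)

T_c ≈ 33.11 K

For a van der Waals gas, T_c = 8a/(27Rb).
T_c = 8×0.243/(27×0.08206×0.0265) = 1.9440/0.058714 = 33.11 K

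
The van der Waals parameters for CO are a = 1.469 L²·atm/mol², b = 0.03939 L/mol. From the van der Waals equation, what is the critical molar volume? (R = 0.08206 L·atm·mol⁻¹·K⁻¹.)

V_m,c ≈ 0.1182 L/mol

For a van der Waals gas, V_m,c = 3b.
V_m,c = 3×0.03939 = 0.1182 L/mol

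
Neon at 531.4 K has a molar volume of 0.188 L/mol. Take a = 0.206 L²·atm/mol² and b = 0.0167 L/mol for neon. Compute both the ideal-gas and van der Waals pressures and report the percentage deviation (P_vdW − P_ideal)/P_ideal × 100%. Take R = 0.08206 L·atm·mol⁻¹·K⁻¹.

7.24 %

Ideal: P_ideal = RT/V_m = (0.08206)(531.4)/0.188 = 231.950 atm
vdW: P = RT/(V_m − b) − a/V_m² = 43.6067/0.171300 − 0.206/0.0353440 = 254.563 − 5.82843 = 248.735 atm
% deviation = (248.735 − 231.950)/231.950 × 100% = 7.24%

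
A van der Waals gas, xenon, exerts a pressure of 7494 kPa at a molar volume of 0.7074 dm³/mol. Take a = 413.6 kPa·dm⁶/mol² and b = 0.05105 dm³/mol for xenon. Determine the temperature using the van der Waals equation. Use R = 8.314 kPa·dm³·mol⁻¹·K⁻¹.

T ≈ 656.9 K

T = (P + a/V_m²)(V_m − b)/R
P + a/V_m² = 7494 + 413.6/(0.7074)² = 8320.5 kPa
V_m − b = 0.7074 − 0.05105 = 0.65635 dm³/mol
T = (8320.5)(0.65635)/8.314 = 656.9 K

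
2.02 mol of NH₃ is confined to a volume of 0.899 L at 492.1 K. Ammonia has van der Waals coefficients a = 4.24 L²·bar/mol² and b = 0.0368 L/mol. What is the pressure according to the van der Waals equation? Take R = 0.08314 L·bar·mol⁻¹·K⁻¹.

P ≈ 78.81 bar

P = nRT/(V − nb) − a n²/V²
nRT/(V − nb) = (2.02)(0.08314)(492.1)/(0.899 − 2.02×0.0368) = 82.645/0.82466 = 100.22 bar
a n²/V² = (4.24)(2.02)²/(0.899)² = 21.407 bar
P = 100.22 − 21.407 = 78.81 bar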